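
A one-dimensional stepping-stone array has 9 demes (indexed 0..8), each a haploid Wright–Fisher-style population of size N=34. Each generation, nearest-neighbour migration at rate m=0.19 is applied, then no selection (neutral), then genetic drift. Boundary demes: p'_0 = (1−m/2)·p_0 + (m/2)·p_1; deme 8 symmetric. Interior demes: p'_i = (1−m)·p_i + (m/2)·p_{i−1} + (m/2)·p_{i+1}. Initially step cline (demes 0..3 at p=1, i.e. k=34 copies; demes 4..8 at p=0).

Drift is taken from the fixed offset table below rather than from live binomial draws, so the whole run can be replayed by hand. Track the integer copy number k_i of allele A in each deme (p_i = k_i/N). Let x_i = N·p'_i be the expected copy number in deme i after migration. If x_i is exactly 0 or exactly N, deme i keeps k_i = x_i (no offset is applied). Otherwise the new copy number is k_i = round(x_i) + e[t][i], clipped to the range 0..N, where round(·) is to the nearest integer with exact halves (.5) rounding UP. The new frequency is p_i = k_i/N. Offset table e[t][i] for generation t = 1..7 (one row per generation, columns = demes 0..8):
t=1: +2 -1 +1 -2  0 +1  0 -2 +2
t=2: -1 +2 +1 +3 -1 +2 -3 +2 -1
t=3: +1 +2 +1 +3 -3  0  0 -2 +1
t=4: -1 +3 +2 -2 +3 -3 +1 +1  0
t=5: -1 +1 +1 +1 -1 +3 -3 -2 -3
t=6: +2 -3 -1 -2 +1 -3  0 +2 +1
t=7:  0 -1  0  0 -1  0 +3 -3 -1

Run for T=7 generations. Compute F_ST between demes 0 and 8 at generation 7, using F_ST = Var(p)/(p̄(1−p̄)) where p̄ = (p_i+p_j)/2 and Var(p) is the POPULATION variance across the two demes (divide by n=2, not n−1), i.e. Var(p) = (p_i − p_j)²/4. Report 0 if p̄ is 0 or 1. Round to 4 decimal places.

1.0000

t=0: k=[34 34 34 34 0 0 0 0 0]
t=1: x=[34.0000 34.0000 34.0000 30.7700 3.2300 0.0000 0.0000 0.0000 0.0000] k=[34 34 34 29 3 0 0 0 0]
t=2: x=[34.0000 34.0000 33.5250 27.0050 5.1850 0.2850 0.0000 0.0000 0.0000] k=[34 34 34 30 4 2 0 0 0]
t=3: x=[34.0000 34.0000 33.6200 27.9100 6.2800 2.0000 0.1900 0.0000 0.0000] k=[34 34 34 31 3 2 0 0 0]
t=4: x=[34.0000 34.0000 33.7150 28.6250 5.5650 1.9050 0.1900 0.0000 0.0000] k=[34 34 34 27 9 0 1 0 0]
t=5: x=[34.0000 34.0000 33.3350 25.9550 9.8550 0.9500 0.8100 0.0950 0.0000] k=[34 34 34 27 9 4 0 0 0]
t=6: x=[34.0000 34.0000 33.3350 25.9550 10.2350 4.0950 0.3800 0.0000 0.0000] k=[34 34 32 24 11 1 0 0 0]
t=7: x=[34.0000 33.8100 31.4300 23.5250 11.2850 1.8550 0.0950 0.0000 0.0000] k=[34 33 31 24 10 2 3 0 0]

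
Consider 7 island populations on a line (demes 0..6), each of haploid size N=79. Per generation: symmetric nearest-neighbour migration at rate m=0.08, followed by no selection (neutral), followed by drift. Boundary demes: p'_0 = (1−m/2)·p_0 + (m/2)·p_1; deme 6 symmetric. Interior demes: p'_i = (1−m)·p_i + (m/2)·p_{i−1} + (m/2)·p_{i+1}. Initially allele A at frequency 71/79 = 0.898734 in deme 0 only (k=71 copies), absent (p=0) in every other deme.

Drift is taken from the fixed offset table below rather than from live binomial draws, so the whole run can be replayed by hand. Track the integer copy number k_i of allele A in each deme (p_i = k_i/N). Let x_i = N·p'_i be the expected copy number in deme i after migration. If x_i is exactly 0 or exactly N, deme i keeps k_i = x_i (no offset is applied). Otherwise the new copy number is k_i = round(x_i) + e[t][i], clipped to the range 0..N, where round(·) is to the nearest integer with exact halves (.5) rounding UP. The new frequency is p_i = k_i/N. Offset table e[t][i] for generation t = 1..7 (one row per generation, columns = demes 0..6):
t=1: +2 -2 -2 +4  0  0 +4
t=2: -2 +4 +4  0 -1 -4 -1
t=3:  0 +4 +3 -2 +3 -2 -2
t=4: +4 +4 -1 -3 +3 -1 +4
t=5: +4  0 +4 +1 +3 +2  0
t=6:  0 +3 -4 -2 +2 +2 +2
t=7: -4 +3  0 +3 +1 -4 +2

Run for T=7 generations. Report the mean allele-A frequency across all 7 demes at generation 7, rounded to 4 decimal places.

t=0: k=[71 0 0 0 0 0 0]
t=1: x=[68.1600 2.8400 0.0000 0.0000 0.0000 0.0000 0.0000] k=[70 1 0 0 0 0 0]
t=2: x=[67.2400 3.7200 0.0400 0.0000 0.0000 0.0000 0.0000] k=[65 8 4 0 0 0 0]
t=3: x=[62.7200 10.1200 4.0000 0.1600 0.0000 0.0000 0.0000] k=[63 14 7 0 0 0 0]
t=4: x=[61.0400 15.6800 7.0000 0.2800 0.0000 0.0000 0.0000] k=[65 20 6 0 0 0 0]
t=5: x=[63.2000 21.2400 6.3200 0.2400 0.0000 0.0000 0.0000] k=[67 21 10 1 0 0 0]
t=6: x=[65.1600 22.4000 10.0800 1.3200 0.0400 0.0000 0.0000] k=[65 25 6 0 2 0 0]
t=7: x=[63.4000 25.8400 6.5200 0.3200 1.8400 0.0800 0.0000] k=[59 29 7 3 3 0 0]

0.1826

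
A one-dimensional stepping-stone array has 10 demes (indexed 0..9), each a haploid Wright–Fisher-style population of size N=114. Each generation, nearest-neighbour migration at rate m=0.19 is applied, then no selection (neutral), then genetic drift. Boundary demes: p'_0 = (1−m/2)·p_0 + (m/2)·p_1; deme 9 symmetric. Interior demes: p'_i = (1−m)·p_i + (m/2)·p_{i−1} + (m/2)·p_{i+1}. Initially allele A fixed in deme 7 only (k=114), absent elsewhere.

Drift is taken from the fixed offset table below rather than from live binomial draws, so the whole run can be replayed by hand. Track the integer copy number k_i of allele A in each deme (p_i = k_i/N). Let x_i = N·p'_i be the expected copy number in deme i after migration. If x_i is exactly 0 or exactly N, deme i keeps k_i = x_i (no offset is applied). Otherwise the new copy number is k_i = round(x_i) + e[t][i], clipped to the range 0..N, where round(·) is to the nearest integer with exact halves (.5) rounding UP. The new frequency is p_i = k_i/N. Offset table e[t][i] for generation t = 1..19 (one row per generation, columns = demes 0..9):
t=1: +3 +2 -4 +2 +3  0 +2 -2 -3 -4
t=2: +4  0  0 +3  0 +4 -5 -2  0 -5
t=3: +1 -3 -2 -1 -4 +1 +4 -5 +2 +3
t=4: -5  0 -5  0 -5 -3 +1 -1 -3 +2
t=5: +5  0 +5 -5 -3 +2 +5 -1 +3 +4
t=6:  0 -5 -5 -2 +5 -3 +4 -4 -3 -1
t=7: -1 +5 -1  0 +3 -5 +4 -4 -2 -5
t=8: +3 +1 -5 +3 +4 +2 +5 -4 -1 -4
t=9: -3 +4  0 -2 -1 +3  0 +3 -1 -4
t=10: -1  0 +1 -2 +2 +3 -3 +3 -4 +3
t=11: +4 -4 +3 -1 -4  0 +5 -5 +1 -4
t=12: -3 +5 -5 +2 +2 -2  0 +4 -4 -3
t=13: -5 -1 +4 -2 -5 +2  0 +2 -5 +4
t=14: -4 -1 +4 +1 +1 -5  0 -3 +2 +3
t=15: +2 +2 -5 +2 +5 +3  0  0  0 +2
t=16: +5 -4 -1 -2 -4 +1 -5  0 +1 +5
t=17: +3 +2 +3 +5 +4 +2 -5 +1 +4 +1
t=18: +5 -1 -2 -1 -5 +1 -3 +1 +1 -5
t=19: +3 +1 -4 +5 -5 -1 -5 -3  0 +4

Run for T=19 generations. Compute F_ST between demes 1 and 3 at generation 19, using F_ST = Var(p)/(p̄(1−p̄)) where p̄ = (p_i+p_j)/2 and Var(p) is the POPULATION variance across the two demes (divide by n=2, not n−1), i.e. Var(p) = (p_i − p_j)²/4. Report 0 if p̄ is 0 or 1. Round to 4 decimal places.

0.0169

t=0: k=[0 0 0 0 0 0 0 114 0 0]
t=1: x=[0.0000 0.0000 0.0000 0.0000 0.0000 0.0000 10.8300 92.3400 10.8300 0.0000] k=[0 0 0 0 0 0 13 90 8 0]
t=2: x=[0.0000 0.0000 0.0000 0.0000 0.0000 1.2350 19.0800 74.8950 15.0300 0.7600] k=[0 0 0 0 0 5 14 73 15 0]
t=3: x=[0.0000 0.0000 0.0000 0.0000 0.4750 5.3800 18.7500 61.8850 19.0850 1.4250] k=[0 0 0 0 0 6 23 57 21 4]
t=4: x=[0.0000 0.0000 0.0000 0.0000 0.5700 7.0450 24.6150 50.3500 22.8050 5.6150] k=[0 0 0 0 0 4 26 49 20 8]
t=5: x=[0.0000 0.0000 0.0000 0.0000 0.3800 5.7100 26.0950 44.0600 21.6150 9.1400] k=[0 0 0 0 0 8 31 43 25 13]
t=6: x=[0.0000 0.0000 0.0000 0.0000 0.7600 9.4250 29.9550 40.1500 25.5700 14.1400] k=[0 0 0 0 6 6 34 36 23 13]
t=7: x=[0.0000 0.0000 0.0000 0.5700 5.4300 8.6600 31.5300 34.5750 23.2850 13.9500] k=[0 0 0 1 8 4 36 31 21 9]
t=8: x=[0.0000 0.0000 0.0950 1.5700 6.9550 7.4200 32.4850 30.5250 20.8100 10.1400] k=[0 0 0 5 11 9 37 27 20 6]
t=9: x=[0.0000 0.0000 0.4750 5.0950 10.2400 11.8500 33.3900 27.2850 19.3350 7.3300] k=[0 0 0 3 9 15 33 30 18 3]
t=10: x=[0.0000 0.0000 0.2850 3.2850 9.0000 16.1400 31.0050 29.1450 17.7150 4.4250] k=[0 0 1 1 11 19 28 32 14 7]
t=11: x=[0.0000 0.0950 0.9050 1.9500 10.8100 19.0950 27.5250 29.9100 15.0450 7.6650] k=[0 0 4 1 7 19 33 25 16 4]
t=12: x=[0.0000 0.3800 3.3350 1.8550 7.5700 19.1900 30.9100 24.9050 15.7150 5.1400] k=[0 5 0 4 10 17 31 29 12 2]
t=13: x=[0.4750 4.0500 0.8550 4.1900 10.0950 17.6650 29.4800 27.5750 12.6650 2.9500] k=[0 3 5 2 5 20 29 30 8 7]
t=14: x=[0.2850 2.9050 4.5250 2.5700 6.1400 19.4300 28.2400 27.8150 9.9950 7.0950] k=[0 2 9 4 7 14 28 25 12 10]
t=15: x=[0.1900 2.4750 7.8600 4.7600 7.3800 14.6650 26.3850 24.0500 13.0450 10.1900] k=[2 4 3 7 12 18 26 24 13 12]
t=16: x=[2.1900 3.7150 3.4750 7.0950 12.0950 18.1900 25.0500 23.1450 13.9500 12.0950] k=[7 0 2 5 8 19 20 23 15 17]
t=17: x=[6.3350 0.8550 2.0950 5.0000 8.7600 18.0500 20.1900 21.9550 15.9500 16.8100] k=[9 3 5 10 13 20 15 23 20 18]
t=18: x=[8.4300 3.7600 5.2850 9.8100 13.3800 18.8600 16.2350 21.9550 20.0950 18.1900] k=[13 3 3 9 8 20 13 23 21 13]
t=19: x=[12.0500 3.9500 3.5700 8.3350 9.2350 18.1950 14.6150 21.8600 20.4300 13.7600] k=[15 5 0 13 4 17 10 19 20 18]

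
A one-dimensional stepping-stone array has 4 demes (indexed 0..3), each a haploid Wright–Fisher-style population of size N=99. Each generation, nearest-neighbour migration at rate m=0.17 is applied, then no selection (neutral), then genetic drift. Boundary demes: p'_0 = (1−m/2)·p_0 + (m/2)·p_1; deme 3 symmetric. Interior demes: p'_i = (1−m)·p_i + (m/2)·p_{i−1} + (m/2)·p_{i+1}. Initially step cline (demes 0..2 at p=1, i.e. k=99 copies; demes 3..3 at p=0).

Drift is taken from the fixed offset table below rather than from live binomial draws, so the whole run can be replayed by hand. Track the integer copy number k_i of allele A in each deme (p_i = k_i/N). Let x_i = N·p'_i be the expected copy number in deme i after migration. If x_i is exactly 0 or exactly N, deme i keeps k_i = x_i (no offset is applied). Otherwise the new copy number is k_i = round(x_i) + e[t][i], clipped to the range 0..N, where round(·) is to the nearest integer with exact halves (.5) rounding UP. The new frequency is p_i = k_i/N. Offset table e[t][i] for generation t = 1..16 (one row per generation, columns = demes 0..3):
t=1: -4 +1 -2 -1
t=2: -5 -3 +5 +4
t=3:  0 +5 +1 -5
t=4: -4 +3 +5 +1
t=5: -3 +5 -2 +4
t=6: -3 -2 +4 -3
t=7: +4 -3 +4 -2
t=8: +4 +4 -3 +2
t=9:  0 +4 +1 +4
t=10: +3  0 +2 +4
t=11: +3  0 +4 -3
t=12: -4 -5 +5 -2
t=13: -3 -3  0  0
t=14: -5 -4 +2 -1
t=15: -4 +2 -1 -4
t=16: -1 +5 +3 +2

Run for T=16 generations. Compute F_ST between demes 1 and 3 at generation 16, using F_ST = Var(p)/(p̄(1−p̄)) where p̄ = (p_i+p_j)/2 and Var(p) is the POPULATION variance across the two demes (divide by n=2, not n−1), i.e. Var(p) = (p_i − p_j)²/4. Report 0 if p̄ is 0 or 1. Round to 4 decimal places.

t=0: k=[99 99 99 0]
t=1: x=[99.0000 99.0000 90.5850 8.4150] k=[99 99 89 7]
t=2: x=[99.0000 98.1500 82.8800 13.9700] k=[99 95 88 18]
t=3: x=[98.6600 94.7450 82.6450 23.9500] k=[99 99 84 19]
t=4: x=[99.0000 97.7250 79.7500 24.5250] k=[99 99 85 26]
t=5: x=[99.0000 97.8100 81.1750 31.0150] k=[99 99 79 35]
t=6: x=[99.0000 97.3000 76.9600 38.7400] k=[99 95 81 36]
t=7: x=[98.6600 94.1500 78.3650 39.8250] k=[99 91 82 38]
t=8: x=[98.3200 90.9150 79.0250 41.7400] k=[99 95 76 44]
t=9: x=[98.6600 93.7250 74.8950 46.7200] k=[99 98 76 51]
t=10: x=[98.9150 96.2150 75.7450 53.1250] k=[99 96 78 57]
t=11: x=[98.7450 94.7250 77.7450 58.7850] k=[99 95 82 56]
t=12: x=[98.6600 94.2350 80.8950 58.2100] k=[95 89 86 56]
t=13: x=[94.4900 89.2550 83.7050 58.5500] k=[91 86 84 59]
t=14: x=[90.5750 86.2550 82.0450 61.1250] k=[86 82 84 60]
t=15: x=[85.6600 82.5100 81.7900 62.0400] k=[82 85 81 58]
t=16: x=[82.2550 84.4050 79.3850 59.9550] k=[81 89 82 62]

0.1027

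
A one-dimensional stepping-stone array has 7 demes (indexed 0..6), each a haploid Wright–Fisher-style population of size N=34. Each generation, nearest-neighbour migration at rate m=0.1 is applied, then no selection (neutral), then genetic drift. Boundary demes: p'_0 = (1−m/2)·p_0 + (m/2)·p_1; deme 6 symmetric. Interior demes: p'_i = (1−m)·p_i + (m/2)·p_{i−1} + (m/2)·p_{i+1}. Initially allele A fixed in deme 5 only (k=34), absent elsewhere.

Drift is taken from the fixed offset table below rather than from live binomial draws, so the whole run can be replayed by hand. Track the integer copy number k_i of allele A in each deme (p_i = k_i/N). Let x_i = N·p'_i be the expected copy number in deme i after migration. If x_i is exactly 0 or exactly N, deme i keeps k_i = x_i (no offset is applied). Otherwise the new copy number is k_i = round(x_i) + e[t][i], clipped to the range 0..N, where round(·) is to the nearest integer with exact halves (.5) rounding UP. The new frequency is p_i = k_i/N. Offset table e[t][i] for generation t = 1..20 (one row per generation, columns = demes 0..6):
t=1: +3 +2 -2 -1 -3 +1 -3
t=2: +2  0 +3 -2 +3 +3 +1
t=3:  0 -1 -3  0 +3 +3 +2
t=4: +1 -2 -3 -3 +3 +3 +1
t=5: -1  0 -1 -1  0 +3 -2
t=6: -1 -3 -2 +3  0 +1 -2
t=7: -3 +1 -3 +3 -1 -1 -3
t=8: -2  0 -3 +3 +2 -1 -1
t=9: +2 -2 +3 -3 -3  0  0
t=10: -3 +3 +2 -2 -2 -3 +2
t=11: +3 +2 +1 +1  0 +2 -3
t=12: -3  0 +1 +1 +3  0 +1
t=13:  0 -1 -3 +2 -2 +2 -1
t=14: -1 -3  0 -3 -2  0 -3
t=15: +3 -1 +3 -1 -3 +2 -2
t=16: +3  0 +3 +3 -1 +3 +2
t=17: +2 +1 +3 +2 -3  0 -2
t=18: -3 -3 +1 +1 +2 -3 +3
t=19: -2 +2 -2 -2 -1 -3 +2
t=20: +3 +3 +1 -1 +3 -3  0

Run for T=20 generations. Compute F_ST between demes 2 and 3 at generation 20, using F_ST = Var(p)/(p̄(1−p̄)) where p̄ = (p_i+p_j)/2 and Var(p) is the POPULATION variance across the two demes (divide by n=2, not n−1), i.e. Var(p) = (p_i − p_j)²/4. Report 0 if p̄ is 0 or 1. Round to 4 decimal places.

0.0044

t=0: k=[0 0 0 0 0 34 0]
t=1: x=[0.0000 0.0000 0.0000 0.0000 1.7000 30.6000 1.7000] k=[0 0 0 0 0 32 0]
t=2: x=[0.0000 0.0000 0.0000 0.0000 1.6000 28.8000 1.6000] k=[0 0 0 0 5 32 3]
t=3: x=[0.0000 0.0000 0.0000 0.2500 6.1000 29.2000 4.4500] k=[0 0 0 0 9 32 6]
t=4: x=[0.0000 0.0000 0.0000 0.4500 9.7000 29.5500 7.3000] k=[0 0 0 0 13 33 8]
t=5: x=[0.0000 0.0000 0.0000 0.6500 13.3500 30.7500 9.2500] k=[0 0 0 0 13 34 7]
t=6: x=[0.0000 0.0000 0.0000 0.6500 13.4000 31.6000 8.3500] k=[0 0 0 4 13 33 6]
t=7: x=[0.0000 0.0000 0.2000 4.2500 13.5500 30.6500 7.3500] k=[0 0 0 7 13 30 4]
t=8: x=[0.0000 0.0000 0.3500 6.9500 13.5500 27.8500 5.3000] k=[0 0 0 10 16 27 4]
t=9: x=[0.0000 0.0000 0.5000 9.8000 16.2500 25.3000 5.1500] k=[0 0 4 7 13 25 5]
t=10: x=[0.0000 0.2000 3.9500 7.1500 13.3000 23.4000 6.0000] k=[0 3 6 5 11 20 8]
t=11: x=[0.1500 3.0000 5.8000 5.3500 11.1500 18.9500 8.6000] k=[3 5 7 6 11 21 6]
t=12: x=[3.1000 5.0000 6.8500 6.3000 11.2500 19.7500 6.7500] k=[0 5 8 7 14 20 8]
t=13: x=[0.2500 4.9000 7.8000 7.4000 13.9500 19.1000 8.6000] k=[0 4 5 9 12 21 8]
t=14: x=[0.2000 3.8500 5.1500 8.9500 12.3000 19.9000 8.6500] k=[0 1 5 6 10 20 6]
t=15: x=[0.0500 1.1500 4.8500 6.1500 10.3000 18.8000 6.7000] k=[3 0 8 5 7 21 5]
t=16: x=[2.8500 0.5500 7.4500 5.2500 7.6000 19.5000 5.8000] k=[6 1 10 8 7 23 8]
t=17: x=[5.7500 1.7000 9.4500 8.0500 7.8500 21.4500 8.7500] k=[8 3 12 10 5 21 7]
t=18: x=[7.7500 3.7000 11.4500 9.8500 6.0500 19.5000 7.7000] k=[5 1 12 11 8 17 11]
t=19: x=[4.8000 1.7500 11.4000 10.9000 8.6000 16.2500 11.3000] k=[3 4 9 9 8 13 13]
t=20: x=[3.0500 4.2000 8.7500 8.9500 8.3000 12.7500 13.0000] k=[6 7 10 8 11 10 13]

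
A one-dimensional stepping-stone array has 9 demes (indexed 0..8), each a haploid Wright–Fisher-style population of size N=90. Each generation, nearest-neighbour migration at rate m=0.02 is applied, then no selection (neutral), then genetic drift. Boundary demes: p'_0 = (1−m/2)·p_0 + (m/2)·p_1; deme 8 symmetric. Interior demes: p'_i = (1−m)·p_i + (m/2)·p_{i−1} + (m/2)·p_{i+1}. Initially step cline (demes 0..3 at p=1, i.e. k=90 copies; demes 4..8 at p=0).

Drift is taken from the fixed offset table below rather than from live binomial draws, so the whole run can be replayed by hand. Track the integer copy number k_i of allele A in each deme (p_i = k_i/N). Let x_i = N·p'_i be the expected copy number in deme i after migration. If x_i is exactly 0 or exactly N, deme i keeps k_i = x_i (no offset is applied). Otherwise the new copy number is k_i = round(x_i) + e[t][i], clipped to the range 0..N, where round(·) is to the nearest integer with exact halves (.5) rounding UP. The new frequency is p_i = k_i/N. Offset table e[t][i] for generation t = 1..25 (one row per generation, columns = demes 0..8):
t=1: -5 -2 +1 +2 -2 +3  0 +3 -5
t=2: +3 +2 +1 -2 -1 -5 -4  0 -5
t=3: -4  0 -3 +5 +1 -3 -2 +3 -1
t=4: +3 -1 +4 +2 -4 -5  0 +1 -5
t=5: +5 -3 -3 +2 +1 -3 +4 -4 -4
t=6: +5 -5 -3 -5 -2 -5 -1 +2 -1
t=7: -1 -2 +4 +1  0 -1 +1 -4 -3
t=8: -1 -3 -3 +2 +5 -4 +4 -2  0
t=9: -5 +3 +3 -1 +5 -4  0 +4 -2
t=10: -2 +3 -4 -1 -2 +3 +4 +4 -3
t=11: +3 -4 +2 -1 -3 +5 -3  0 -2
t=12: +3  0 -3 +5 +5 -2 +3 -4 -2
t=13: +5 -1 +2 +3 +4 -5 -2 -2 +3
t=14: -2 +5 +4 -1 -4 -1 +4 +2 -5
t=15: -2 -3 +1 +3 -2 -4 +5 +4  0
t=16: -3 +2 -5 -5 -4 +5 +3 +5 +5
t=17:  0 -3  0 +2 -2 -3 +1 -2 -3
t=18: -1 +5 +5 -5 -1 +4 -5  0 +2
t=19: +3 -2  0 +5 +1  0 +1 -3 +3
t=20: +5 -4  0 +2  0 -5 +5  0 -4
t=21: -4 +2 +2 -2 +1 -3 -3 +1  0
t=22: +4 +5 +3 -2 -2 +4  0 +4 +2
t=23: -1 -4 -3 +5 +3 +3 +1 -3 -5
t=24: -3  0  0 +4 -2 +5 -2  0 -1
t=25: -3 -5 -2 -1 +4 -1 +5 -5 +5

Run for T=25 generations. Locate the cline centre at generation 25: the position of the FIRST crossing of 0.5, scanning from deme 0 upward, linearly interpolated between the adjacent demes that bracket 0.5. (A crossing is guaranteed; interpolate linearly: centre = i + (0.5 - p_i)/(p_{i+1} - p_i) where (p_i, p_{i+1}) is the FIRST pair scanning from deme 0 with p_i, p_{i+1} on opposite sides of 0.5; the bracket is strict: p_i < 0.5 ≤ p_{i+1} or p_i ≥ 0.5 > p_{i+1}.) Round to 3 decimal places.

3.610

t=0: k=[90 90 90 90 0 0 0 0 0]
t=1: x=[90.0000 90.0000 90.0000 89.1000 0.9000 0.0000 0.0000 0.0000 0.0000] k=[90 90 90 90 0 0 0 0 0]
t=2: x=[90.0000 90.0000 90.0000 89.1000 0.9000 0.0000 0.0000 0.0000 0.0000] k=[90 90 90 87 0 0 0 0 0]
t=3: x=[90.0000 90.0000 89.9700 86.1600 0.8700 0.0000 0.0000 0.0000 0.0000] k=[90 90 87 90 2 0 0 0 0]
t=4: x=[90.0000 89.9700 87.0600 89.0900 2.8600 0.0200 0.0000 0.0000 0.0000] k=[90 89 90 90 0 0 0 0 0]
t=5: x=[89.9900 89.0200 89.9900 89.1000 0.9000 0.0000 0.0000 0.0000 0.0000] k=[90 86 87 90 2 0 0 0 0]
t=6: x=[89.9600 86.0500 87.0200 89.0900 2.8600 0.0200 0.0000 0.0000 0.0000] k=[90 81 84 84 1 0 0 0 0]
t=7: x=[89.9100 81.1200 83.9700 83.1700 1.8200 0.0100 0.0000 0.0000 0.0000] k=[89 79 88 84 2 0 0 0 0]
t=8: x=[88.9000 79.1900 87.8700 83.2200 2.8000 0.0200 0.0000 0.0000 0.0000] k=[88 76 85 85 8 0 0 0 0]
t=9: x=[87.8800 76.2100 84.9100 84.2300 8.6900 0.0800 0.0000 0.0000 0.0000] k=[83 79 88 83 14 0 0 0 0]
t=10: x=[82.9600 79.1300 87.8600 82.3600 14.5500 0.1400 0.0000 0.0000 0.0000] k=[81 82 84 81 13 3 0 0 0]
t=11: x=[81.0100 82.0100 83.9500 80.3500 13.5800 3.0700 0.0300 0.0000 0.0000] k=[84 78 86 79 11 8 0 0 0]
t=12: x=[83.9400 78.1400 85.8500 78.3900 11.6500 7.9500 0.0800 0.0000 0.0000] k=[87 78 83 83 17 6 3 0 0]
t=13: x=[86.9100 78.1400 82.9500 82.3400 17.5500 6.0800 3.0000 0.0300 0.0000] k=[90 77 85 85 22 1 1 0 0]
t=14: x=[89.8700 77.2100 84.9200 84.3700 22.4200 1.2100 0.9900 0.0100 0.0000] k=[88 82 89 83 18 0 5 2 0]
t=15: x=[87.9400 82.1300 88.8700 82.4100 18.4700 0.2300 4.9200 2.0100 0.0200] k=[86 79 90 85 16 0 10 6 0]
t=16: x=[85.9300 79.1800 89.8400 84.3600 16.5300 0.2600 9.8600 5.9800 0.0600] k=[83 81 85 79 13 5 13 11 5]
t=17: x=[82.9800 81.0600 84.9000 78.4000 13.5800 5.1600 12.9000 10.9600 5.0600] k=[83 78 85 80 12 2 14 9 2]
t=18: x=[82.9500 78.1200 84.8800 79.3700 12.5800 2.2200 13.8300 8.9800 2.0700] k=[82 83 90 74 12 6 9 9 4]
t=19: x=[82.0100 83.0600 89.7700 73.5400 12.5600 6.0900 8.9700 8.9500 4.0500] k=[85 81 90 79 14 6 10 6 7]
t=20: x=[84.9600 81.1300 89.8000 78.4600 14.5700 6.1200 9.9200 6.0500 6.9900] k=[90 77 90 80 15 1 15 6 3]
t=21: x=[89.8700 77.2600 89.7700 79.4500 15.5100 1.2800 14.7700 6.0600 3.0300] k=[86 79 90 77 17 0 12 7 3]
t=22: x=[85.9300 79.1800 89.7600 76.5300 17.4300 0.2900 11.8300 7.0100 3.0400] k=[90 84 90 75 15 4 12 11 5]
t=23: x=[89.9400 84.1200 89.7900 74.5500 15.4900 4.1900 11.9100 10.9500 5.0600] k=[89 80 87 80 18 7 13 8 0]
t=24: x=[88.9100 80.1600 86.8600 79.4500 18.5100 7.1700 12.8900 7.9700 0.0800] k=[86 80 87 83 17 12 11 8 0]
t=25: x=[85.9400 80.1300 86.8900 82.3800 17.6100 12.0400 10.9800 7.9500 0.0800] k=[83 75 85 81 22 11 16 3 5]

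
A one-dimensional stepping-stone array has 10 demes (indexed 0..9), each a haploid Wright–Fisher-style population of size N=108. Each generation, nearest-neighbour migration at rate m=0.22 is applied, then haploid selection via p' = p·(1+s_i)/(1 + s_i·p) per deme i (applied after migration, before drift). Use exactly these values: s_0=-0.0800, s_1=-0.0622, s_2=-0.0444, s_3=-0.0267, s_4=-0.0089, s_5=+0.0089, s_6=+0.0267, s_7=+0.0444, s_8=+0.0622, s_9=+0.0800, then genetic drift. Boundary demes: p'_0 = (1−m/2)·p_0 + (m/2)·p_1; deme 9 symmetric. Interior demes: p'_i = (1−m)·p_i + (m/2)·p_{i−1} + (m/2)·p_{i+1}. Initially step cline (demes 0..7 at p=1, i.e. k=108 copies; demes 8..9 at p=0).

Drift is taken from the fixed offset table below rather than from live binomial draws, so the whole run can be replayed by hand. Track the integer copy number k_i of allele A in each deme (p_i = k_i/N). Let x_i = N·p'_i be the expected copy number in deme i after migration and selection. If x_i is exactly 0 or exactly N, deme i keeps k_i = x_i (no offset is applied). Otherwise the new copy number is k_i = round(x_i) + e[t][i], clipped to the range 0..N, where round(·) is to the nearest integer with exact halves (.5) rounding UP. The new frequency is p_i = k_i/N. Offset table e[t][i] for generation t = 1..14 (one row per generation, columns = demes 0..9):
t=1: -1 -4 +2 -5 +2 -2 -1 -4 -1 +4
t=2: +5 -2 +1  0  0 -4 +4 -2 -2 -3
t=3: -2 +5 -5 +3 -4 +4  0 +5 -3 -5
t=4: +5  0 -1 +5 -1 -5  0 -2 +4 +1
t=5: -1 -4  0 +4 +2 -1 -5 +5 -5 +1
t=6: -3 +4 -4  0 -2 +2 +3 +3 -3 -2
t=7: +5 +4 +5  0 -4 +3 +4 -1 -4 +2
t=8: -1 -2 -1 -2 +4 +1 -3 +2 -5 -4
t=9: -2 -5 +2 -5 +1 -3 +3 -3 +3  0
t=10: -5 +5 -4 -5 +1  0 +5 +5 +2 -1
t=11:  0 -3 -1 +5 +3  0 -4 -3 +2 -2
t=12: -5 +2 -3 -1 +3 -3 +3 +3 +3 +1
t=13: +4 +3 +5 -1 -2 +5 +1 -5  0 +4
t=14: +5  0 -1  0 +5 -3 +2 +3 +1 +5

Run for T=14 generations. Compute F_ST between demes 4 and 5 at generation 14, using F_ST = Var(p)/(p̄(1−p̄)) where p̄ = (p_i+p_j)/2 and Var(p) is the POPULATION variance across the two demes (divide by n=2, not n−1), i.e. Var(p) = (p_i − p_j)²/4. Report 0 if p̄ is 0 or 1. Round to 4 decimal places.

0.0286

t=0: k=[108 108 108 108 108 108 108 108 0 0]
t=1: x=[108.0000 108.0000 108.0000 108.0000 108.0000 108.0000 108.0000 96.5716 12.5332 0.0000] k=[108 108 108 108 108 108 108 93 12 0]
t=2: x=[108.0000 108.0000 108.0000 108.0000 108.0000 108.0000 106.3923 86.4979 20.5763 1.4242] k=[108 108 108 108 108 108 108 84 19 0]
t=3: x=[108.0000 108.0000 108.0000 108.0000 108.0000 108.0000 105.4270 80.3922 25.2072 2.2537] k=[108 108 108 108 108 108 105 85 22 0]
t=4: x=[108.0000 108.0000 108.0000 108.0000 108.0000 107.6729 103.2511 81.1559 27.7355 2.6089] k=[108 108 108 108 108 103 103 79 32 4]
t=5: x=[108.0000 108.0000 108.0000 108.0000 107.4451 103.5877 100.5450 77.4310 35.5132 7.6065] k=[108 108 108 108 108 103 96 82 31 9]
t=6: x=[108.0000 108.0000 108.0000 108.0000 107.4451 102.8238 95.5237 78.8635 35.6153 12.2301] k=[108 108 108 108 105 105 99 82 33 10]
t=7: x=[108.0000 108.0000 108.0000 107.6610 105.3066 104.3712 98.0310 79.4027 37.3197 13.4080] k=[108 108 108 108 101 107 102 78 33 15]
t=8: x=[108.0000 108.0000 108.0000 107.2090 102.3826 105.8091 100.1050 76.6650 37.4319 18.1106] k=[108 108 108 105 106 107 97 79 32 14]
t=9: x=[108.0000 108.0000 107.6547 105.3715 105.9824 105.8091 96.3958 76.7829 36.6363 17.0565] k=[108 108 108 100 107 103 99 74 40 17]
t=10: x=[108.0000 108.0000 107.0795 101.4863 105.7706 103.0421 96.9540 74.0296 42.7584 20.7916] k=[108 108 103 96 107 103 102 79 45 20]
t=11: x=[108.0000 107.4137 102.5497 97.7313 105.3268 103.3694 99.7823 78.7262 47.5901 24.1628] k=[108 104 102 103 108 103 96 76 50 22]
t=12: x=[107.5219 103.9786 102.0810 103.3203 106.8902 102.8238 94.8768 76.3212 51.4026 26.5924] k=[103 106 99 102 108 100 98 79 54 28]
t=13: x=[102.9429 104.7007 99.7609 102.1828 106.4464 100.7204 96.4055 79.2654 55.5188 32.5840] k=[107 108 105 101 104 106 97 74 56 37]
t=14: x=[107.0333 107.5309 104.7498 101.6092 103.8545 104.8175 95.7491 75.5447 57.5150 41.0292] k=[108 108 104 102 108 102 98 79 59 46]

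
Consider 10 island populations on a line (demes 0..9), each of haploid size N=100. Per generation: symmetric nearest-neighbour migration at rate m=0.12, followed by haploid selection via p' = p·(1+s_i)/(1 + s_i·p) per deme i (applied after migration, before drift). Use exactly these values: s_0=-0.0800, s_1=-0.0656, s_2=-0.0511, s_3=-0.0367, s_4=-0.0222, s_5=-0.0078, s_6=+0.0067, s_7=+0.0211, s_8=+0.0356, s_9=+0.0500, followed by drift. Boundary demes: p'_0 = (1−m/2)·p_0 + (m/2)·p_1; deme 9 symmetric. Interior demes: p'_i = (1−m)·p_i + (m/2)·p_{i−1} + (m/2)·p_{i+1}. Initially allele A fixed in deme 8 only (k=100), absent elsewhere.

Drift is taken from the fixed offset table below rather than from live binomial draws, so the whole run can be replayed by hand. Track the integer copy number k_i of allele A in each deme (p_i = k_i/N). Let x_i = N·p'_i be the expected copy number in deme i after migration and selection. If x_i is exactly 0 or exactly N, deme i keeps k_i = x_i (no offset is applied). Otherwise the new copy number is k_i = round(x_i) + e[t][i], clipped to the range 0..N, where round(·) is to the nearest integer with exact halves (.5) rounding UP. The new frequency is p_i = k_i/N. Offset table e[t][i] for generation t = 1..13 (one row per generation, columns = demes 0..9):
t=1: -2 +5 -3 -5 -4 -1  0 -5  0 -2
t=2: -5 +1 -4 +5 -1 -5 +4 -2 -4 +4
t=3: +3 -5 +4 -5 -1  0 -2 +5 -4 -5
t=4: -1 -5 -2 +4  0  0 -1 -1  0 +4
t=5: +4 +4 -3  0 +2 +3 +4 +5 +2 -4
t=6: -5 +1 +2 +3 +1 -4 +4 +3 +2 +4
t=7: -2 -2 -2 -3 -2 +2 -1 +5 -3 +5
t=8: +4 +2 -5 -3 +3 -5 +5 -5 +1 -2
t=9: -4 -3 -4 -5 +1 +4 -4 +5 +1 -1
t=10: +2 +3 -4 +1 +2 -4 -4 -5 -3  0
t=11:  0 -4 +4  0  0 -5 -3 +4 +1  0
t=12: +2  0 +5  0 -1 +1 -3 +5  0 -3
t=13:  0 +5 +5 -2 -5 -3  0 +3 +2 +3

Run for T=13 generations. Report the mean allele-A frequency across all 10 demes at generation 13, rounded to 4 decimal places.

t=0: k=[0 0 0 0 0 0 0 0 100 0]
t=1: x=[0.0000 0.0000 0.0000 0.0000 0.0000 0.0000 0.0000 6.1189 88.3645 6.2812] k=[0 0 0 0 0 0 0 1 88 4]
t=2: x=[0.0000 0.0000 0.0000 0.0000 0.0000 0.0000 0.0604 6.2818 78.3395 9.4493] k=[0 0 0 0 0 0 4 4 74 13]
t=3: x=[0.0000 0.0000 0.0000 0.0000 0.0000 0.2381 3.7842 8.3586 66.9189 17.3485] k=[0 0 0 0 0 0 2 13 63 12]
t=4: x=[0.0000 0.0000 0.0000 0.0000 0.0000 0.1191 2.5566 15.6131 57.7955 15.6948] k=[0 0 0 0 0 0 2 15 58 20]
t=5: x=[0.0000 0.0000 0.0000 0.0000 0.0000 0.1191 2.6773 17.0939 54.0100 23.1363] k=[0 0 0 0 0 3 7 22 56 19]
t=6: x=[0.0000 0.0000 0.0000 0.0000 0.1760 3.0369 7.7074 23.5134 52.6128 22.0471] k=[0 0 0 0 1 0 12 27 55 26]
t=7: x=[0.0000 0.0000 0.0000 0.0578 0.8606 0.7740 12.2516 28.2009 52.4531 28.7285] k=[0 0 0 0 0 3 11 33 49 34]
t=8: x=[0.0000 0.0000 0.0000 0.0000 0.1760 3.2751 11.9099 33.1007 48.0124 36.0165] k=[0 0 0 0 3 0 17 28 49 34]
t=9: x=[0.0000 0.0000 0.0000 0.1734 2.5829 1.1908 16.7328 29.0283 47.7119 36.0165] k=[0 0 0 0 4 5 13 34 49 35]
t=10: x=[0.0000 0.0000 0.0000 0.2312 3.7384 5.3800 13.8595 34.1077 48.1326 36.9695] k=[0 0 0 1 6 1 10 29 45 37]
t=11: x=[0.0000 0.0000 0.0569 1.1950 5.2865 1.8259 10.6634 29.2502 44.4219 38.6301] k=[0 0 4 1 5 0 8 33 45 39]
t=12: x=[0.0000 0.2243 3.4033 1.3686 4.3653 0.7740 9.0749 32.6777 44.7833 40.5304] k=[0 0 8 1 3 2 6 38 45 38]
t=13: x=[0.0000 0.4487 6.7617 1.4843 2.7591 2.2825 7.7275 36.9853 45.0243 39.5807] k=[0 5 12 0 0 0 8 40 47 43]

0.1550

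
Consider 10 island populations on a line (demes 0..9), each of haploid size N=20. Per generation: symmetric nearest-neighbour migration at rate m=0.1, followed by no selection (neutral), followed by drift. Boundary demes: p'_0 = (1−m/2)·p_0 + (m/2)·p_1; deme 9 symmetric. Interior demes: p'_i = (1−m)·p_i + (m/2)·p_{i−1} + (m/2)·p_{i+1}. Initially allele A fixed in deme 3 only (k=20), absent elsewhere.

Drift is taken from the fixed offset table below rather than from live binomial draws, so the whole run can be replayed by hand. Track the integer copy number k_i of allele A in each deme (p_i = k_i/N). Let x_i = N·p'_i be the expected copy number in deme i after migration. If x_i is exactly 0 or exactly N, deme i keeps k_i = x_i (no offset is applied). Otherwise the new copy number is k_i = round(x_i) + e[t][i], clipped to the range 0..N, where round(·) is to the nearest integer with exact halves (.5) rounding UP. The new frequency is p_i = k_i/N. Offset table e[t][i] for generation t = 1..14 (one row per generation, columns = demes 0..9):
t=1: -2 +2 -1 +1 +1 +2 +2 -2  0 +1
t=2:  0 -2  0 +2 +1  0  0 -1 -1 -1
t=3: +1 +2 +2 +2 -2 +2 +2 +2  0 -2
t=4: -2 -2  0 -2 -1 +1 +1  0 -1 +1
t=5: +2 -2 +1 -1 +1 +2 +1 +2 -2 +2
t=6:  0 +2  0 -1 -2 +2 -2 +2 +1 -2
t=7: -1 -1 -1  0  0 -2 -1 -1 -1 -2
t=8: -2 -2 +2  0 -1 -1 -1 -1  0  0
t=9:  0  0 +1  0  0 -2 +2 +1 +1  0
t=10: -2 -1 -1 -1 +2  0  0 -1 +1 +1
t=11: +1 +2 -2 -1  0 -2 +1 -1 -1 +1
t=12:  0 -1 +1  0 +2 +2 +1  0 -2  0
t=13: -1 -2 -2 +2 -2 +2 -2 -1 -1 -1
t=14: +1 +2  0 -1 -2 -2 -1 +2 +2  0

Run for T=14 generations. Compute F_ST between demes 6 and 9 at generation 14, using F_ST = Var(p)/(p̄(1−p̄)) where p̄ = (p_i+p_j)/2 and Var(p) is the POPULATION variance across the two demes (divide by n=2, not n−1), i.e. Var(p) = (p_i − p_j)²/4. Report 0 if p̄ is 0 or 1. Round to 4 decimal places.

t=0: k=[0 0 0 20 0 0 0 0 0 0]
t=1: x=[0.0000 0.0000 1.0000 18.0000 1.0000 0.0000 0.0000 0.0000 0.0000 0.0000] k=[0 0 0 19 2 0 0 0 0 0]
t=2: x=[0.0000 0.0000 0.9500 17.2000 2.7500 0.1000 0.0000 0.0000 0.0000 0.0000] k=[0 0 1 19 4 0 0 0 0 0]
t=3: x=[0.0000 0.0500 1.8500 17.3500 4.5500 0.2000 0.0000 0.0000 0.0000 0.0000] k=[0 2 4 19 3 2 0 0 0 0]
t=4: x=[0.1000 2.0000 4.6500 17.4500 3.7500 1.9500 0.1000 0.0000 0.0000 0.0000] k=[0 0 5 15 3 3 1 0 0 0]
t=5: x=[0.0000 0.2500 5.2500 13.9000 3.6000 2.9000 1.0500 0.0500 0.0000 0.0000] k=[0 0 6 13 5 5 2 2 0 0]
t=6: x=[0.0000 0.3000 6.0500 12.2500 5.4000 4.8500 2.1500 1.9000 0.1000 0.0000] k=[0 2 6 11 3 7 0 4 1 0]
t=7: x=[0.1000 2.1000 6.0500 10.3500 3.6000 6.4500 0.5500 3.6500 1.1000 0.0500] k=[0 1 5 10 4 4 0 3 0 0]
t=8: x=[0.0500 1.1500 5.0500 9.4500 4.3000 3.8000 0.3500 2.7000 0.1500 0.0000] k=[0 0 7 9 3 3 0 2 0 0]
t=9: x=[0.0000 0.3500 6.7500 8.6000 3.3000 2.8500 0.2500 1.8000 0.1000 0.0000] k=[0 0 8 9 3 1 2 3 1 0]
t=10: x=[0.0000 0.4000 7.6500 8.6500 3.2000 1.1500 2.0000 2.8500 1.0500 0.0500] k=[0 0 7 8 5 1 2 2 2 1]
t=11: x=[0.0000 0.3500 6.7000 7.8000 4.9500 1.2500 1.9500 2.0000 1.9500 1.0500] k=[0 2 5 7 5 0 3 1 1 2]
t=12: x=[0.1000 2.0500 4.9500 6.8000 4.8500 0.4000 2.7500 1.1000 1.0500 1.9500] k=[0 1 6 7 7 2 4 1 0 2]
t=13: x=[0.0500 1.2000 5.8000 6.9500 6.7500 2.3500 3.7500 1.1000 0.1500 1.9000] k=[0 0 4 9 5 4 2 0 0 1]
t=14: x=[0.0000 0.2000 4.0500 8.5500 5.1500 3.9500 2.0000 0.1000 0.0500 0.9500] k=[0 2 4 8 3 2 1 2 2 1]

0.0000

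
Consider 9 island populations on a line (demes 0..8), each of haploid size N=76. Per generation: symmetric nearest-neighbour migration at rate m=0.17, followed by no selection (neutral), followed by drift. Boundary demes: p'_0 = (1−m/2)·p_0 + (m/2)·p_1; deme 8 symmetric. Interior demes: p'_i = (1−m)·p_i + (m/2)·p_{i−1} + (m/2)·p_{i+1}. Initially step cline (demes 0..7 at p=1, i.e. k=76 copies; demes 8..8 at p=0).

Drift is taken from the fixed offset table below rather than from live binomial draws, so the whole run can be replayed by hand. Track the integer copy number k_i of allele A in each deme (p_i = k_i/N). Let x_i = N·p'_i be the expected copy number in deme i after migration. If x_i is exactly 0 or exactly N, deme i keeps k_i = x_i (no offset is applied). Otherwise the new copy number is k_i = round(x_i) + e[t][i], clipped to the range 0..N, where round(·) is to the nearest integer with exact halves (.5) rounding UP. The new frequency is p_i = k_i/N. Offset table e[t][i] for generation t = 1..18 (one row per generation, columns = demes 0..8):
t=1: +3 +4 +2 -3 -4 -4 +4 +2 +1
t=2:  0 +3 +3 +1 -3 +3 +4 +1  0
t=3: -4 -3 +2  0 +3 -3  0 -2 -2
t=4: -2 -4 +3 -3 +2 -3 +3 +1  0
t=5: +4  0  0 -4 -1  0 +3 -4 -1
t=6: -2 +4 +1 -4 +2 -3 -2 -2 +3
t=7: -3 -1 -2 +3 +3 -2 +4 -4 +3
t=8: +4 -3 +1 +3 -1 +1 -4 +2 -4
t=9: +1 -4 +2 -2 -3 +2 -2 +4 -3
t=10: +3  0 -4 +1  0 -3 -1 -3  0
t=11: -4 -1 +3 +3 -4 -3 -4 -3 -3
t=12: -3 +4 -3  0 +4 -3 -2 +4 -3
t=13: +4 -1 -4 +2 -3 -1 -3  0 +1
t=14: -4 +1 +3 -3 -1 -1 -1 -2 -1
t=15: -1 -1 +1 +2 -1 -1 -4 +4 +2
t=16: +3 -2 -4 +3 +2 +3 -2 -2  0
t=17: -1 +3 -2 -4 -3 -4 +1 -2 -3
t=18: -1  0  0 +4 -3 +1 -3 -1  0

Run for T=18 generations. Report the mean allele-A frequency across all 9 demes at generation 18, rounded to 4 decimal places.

t=0: k=[76 76 76 76 76 76 76 76 0]
t=1: x=[76.0000 76.0000 76.0000 76.0000 76.0000 76.0000 76.0000 69.5400 6.4600] k=[76 76 76 76 76 76 76 72 7]
t=2: x=[76.0000 76.0000 76.0000 76.0000 76.0000 76.0000 75.6600 66.8150 12.5250] k=[76 76 76 76 76 76 76 68 13]
t=3: x=[76.0000 76.0000 76.0000 76.0000 76.0000 76.0000 75.3200 64.0050 17.6750] k=[76 76 76 76 76 76 75 62 16]
t=4: x=[76.0000 76.0000 76.0000 76.0000 76.0000 75.9150 73.9800 59.1950 19.9100] k=[76 76 76 76 76 73 76 60 20]
t=5: x=[76.0000 76.0000 76.0000 76.0000 75.7450 73.5100 74.3850 57.9600 23.4000] k=[76 76 76 76 75 74 76 54 22]
t=6: x=[76.0000 76.0000 76.0000 75.9150 75.0000 74.2550 73.9600 53.1500 24.7200] k=[76 76 76 72 76 71 72 51 28]
t=7: x=[76.0000 76.0000 75.6600 72.6800 75.2350 71.5100 70.1300 50.8300 29.9550] k=[76 76 74 76 76 70 74 47 33]
t=8: x=[76.0000 75.8300 74.3400 75.8300 75.4900 70.8500 71.3650 48.1050 34.1900] k=[76 73 75 76 74 72 67 50 30]
t=9: x=[75.7450 73.4250 74.9150 75.7450 74.0000 71.7450 65.9800 49.7450 31.7000] k=[76 69 76 74 71 74 64 54 29]
t=10: x=[75.4050 70.1900 75.2350 73.9150 71.5100 72.8950 64.0000 52.7250 31.1250] k=[76 70 71 75 72 70 63 50 31]
t=11: x=[75.4900 70.5950 71.2550 74.4050 72.0850 69.5750 62.4900 49.4900 32.6150] k=[71 70 74 76 68 67 58 46 30]
t=12: x=[70.9150 70.4250 73.8300 75.1500 68.5950 66.3200 57.7450 45.6600 31.3600] k=[68 74 71 75 73 63 56 50 28]
t=13: x=[68.5100 73.2350 71.5950 74.4900 72.3200 63.2550 56.0850 48.6400 29.8700] k=[73 72 68 76 69 62 53 49 31]
t=14: x=[72.9150 71.7450 69.0200 74.7250 69.0000 61.8300 53.4250 47.8100 32.5300] k=[69 73 72 72 68 61 52 46 32]
t=15: x=[69.3400 72.5750 72.0850 71.6600 67.7450 60.8300 52.2550 45.3200 33.1900] k=[68 72 73 74 67 60 48 49 35]
t=16: x=[68.3400 71.7450 73.0000 73.3200 67.0000 59.5750 49.1050 47.7250 36.1900] k=[71 70 69 76 69 63 47 46 36]
t=17: x=[70.9150 70.0000 69.6800 74.8100 69.0850 62.1500 48.2750 45.2350 36.8500] k=[70 73 68 71 66 58 49 43 34]
t=18: x=[70.2550 72.3200 68.6800 70.3200 65.7450 57.9150 49.2550 42.7450 34.7650] k=[69 72 69 74 63 59 46 42 35]

0.7734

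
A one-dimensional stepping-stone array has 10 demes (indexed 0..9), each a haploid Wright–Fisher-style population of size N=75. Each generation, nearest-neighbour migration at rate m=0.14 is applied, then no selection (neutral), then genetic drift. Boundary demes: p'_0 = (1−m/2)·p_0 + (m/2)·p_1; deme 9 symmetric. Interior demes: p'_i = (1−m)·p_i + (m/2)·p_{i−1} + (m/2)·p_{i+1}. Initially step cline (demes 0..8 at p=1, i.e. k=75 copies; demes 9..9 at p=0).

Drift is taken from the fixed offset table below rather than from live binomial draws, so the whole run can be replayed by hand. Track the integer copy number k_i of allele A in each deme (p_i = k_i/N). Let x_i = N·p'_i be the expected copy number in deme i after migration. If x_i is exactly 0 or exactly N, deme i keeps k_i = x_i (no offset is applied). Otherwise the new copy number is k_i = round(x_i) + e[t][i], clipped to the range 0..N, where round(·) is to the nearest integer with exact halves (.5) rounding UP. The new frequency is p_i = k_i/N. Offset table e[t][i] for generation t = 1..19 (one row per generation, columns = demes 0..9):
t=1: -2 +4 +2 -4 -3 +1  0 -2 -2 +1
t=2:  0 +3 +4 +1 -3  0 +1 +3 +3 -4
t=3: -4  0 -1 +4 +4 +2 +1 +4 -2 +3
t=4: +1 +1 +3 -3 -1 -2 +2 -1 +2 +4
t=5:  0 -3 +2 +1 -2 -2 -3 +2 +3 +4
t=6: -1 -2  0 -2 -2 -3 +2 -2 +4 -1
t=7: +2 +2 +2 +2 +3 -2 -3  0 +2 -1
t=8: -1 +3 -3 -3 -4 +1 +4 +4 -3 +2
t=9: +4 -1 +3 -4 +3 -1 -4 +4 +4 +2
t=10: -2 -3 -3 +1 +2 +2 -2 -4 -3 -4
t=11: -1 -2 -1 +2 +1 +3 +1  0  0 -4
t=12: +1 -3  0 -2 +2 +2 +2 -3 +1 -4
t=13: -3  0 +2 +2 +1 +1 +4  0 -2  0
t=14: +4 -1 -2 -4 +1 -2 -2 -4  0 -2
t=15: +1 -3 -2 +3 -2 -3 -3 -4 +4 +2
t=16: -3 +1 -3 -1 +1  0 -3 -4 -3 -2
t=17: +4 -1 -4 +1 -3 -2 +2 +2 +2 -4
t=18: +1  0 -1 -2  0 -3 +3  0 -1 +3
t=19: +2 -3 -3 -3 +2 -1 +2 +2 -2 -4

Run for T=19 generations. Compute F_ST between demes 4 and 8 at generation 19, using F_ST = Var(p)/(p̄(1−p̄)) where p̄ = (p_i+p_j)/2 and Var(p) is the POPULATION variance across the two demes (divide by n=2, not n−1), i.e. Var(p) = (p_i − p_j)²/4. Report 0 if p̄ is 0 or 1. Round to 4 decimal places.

t=0: k=[75 75 75 75 75 75 75 75 75 0]
t=1: x=[75.0000 75.0000 75.0000 75.0000 75.0000 75.0000 75.0000 75.0000 69.7500 5.2500] k=[75 75 75 75 75 75 75 75 68 6]
t=2: x=[75.0000 75.0000 75.0000 75.0000 75.0000 75.0000 75.0000 74.5100 64.1500 10.3400] k=[75 75 75 75 75 75 75 75 67 6]
t=3: x=[75.0000 75.0000 75.0000 75.0000 75.0000 75.0000 75.0000 74.4400 63.2900 10.2700] k=[75 75 75 75 75 75 75 75 61 13]
t=4: x=[75.0000 75.0000 75.0000 75.0000 75.0000 75.0000 75.0000 74.0200 58.6200 16.3600] k=[75 75 75 75 75 75 75 73 61 20]
t=5: x=[75.0000 75.0000 75.0000 75.0000 75.0000 75.0000 74.8600 72.3000 58.9700 22.8700] k=[75 75 75 75 75 75 72 74 62 27]
t=6: x=[75.0000 75.0000 75.0000 75.0000 75.0000 74.7900 72.3500 73.0200 60.3900 29.4500] k=[75 75 75 75 75 72 74 71 64 28]
t=7: x=[75.0000 75.0000 75.0000 75.0000 74.7900 72.3500 73.6500 70.7200 61.9700 30.5200] k=[75 75 75 75 75 70 71 71 64 30]
t=8: x=[75.0000 75.0000 75.0000 75.0000 74.6500 70.4200 70.9300 70.5100 62.1100 32.3800] k=[75 75 75 75 71 71 75 75 59 34]
t=9: x=[75.0000 75.0000 75.0000 74.7200 71.2800 71.2800 74.7200 73.8800 58.3700 35.7500] k=[75 75 75 71 74 70 71 75 62 38]
t=10: x=[75.0000 75.0000 74.7200 71.4900 73.5100 70.3500 71.2100 73.8100 61.2300 39.6800] k=[75 75 72 72 75 72 69 70 58 36]
t=11: x=[75.0000 74.7900 72.2100 72.2100 74.5800 72.0000 69.2800 69.0900 57.3000 37.5400] k=[75 73 71 74 75 75 70 69 57 34]
t=12: x=[74.8600 73.0000 71.3500 73.8600 74.9300 74.6500 70.2800 68.2300 56.2300 35.6100] k=[75 70 71 72 75 75 72 65 57 32]
t=13: x=[74.6500 70.4200 71.0000 72.1400 74.7900 74.7900 71.7200 64.9300 55.8100 33.7500] k=[72 70 73 74 75 75 75 65 54 34]
t=14: x=[71.8600 70.3500 72.8600 74.0000 74.9300 75.0000 74.3000 64.9300 53.3700 35.4000] k=[75 69 71 70 75 75 72 61 53 33]
t=15: x=[74.5800 69.5600 70.7900 70.4200 74.6500 74.7900 71.4400 61.2100 52.1600 34.4000] k=[75 67 69 73 73 72 68 57 56 36]
t=16: x=[74.4400 67.7000 69.1400 72.7200 72.9300 71.7900 67.5100 57.7000 54.6700 37.4000] k=[71 69 66 72 74 72 65 54 52 35]
t=17: x=[70.8600 68.9300 66.6300 71.7200 73.7200 71.6500 64.7200 54.6300 50.9500 36.1900] k=[75 68 63 73 71 70 67 57 53 32]
t=18: x=[74.5100 68.1400 64.0500 72.1600 71.0700 69.8600 66.5100 57.4200 51.8100 33.4700] k=[75 68 63 70 71 67 70 57 51 36]
t=19: x=[74.5100 68.1400 63.8400 69.5800 70.6500 67.4900 68.8800 57.4900 50.3700 37.0500] k=[75 65 61 67 73 66 71 59 48 33]

0.1781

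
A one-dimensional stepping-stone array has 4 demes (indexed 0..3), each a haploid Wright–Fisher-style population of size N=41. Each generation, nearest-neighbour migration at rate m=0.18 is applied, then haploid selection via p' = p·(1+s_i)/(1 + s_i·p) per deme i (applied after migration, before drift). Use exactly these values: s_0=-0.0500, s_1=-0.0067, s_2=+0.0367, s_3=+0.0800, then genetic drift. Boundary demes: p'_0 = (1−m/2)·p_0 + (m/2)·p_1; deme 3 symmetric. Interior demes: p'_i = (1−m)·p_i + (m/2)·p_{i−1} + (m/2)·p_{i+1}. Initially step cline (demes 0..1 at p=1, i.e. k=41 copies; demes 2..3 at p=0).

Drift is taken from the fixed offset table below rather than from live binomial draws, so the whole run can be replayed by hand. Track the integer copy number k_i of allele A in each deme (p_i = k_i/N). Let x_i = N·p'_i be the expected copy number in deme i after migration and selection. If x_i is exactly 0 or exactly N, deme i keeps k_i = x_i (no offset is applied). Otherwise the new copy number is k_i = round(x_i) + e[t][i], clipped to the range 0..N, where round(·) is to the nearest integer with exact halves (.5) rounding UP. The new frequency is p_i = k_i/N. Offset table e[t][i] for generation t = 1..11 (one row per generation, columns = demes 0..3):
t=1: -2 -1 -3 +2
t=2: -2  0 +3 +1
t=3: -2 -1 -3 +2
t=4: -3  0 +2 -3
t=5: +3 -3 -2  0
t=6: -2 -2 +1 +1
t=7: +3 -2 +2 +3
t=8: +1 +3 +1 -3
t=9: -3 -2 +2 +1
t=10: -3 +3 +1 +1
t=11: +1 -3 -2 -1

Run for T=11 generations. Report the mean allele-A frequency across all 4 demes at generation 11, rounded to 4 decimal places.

0.4268

t=0: k=[41 41 0 0]
t=1: x=[41.0000 37.2874 3.8128 0.0000] k=[41 36 1 0]
t=2: x=[40.5266 33.2579 4.1938 0.0972] k=[39 33 7 1]
t=3: x=[38.3350 31.1498 9.0517 1.6582] k=[36 30 6 4]
t=4: x=[35.2096 28.3212 8.2142 4.4779] k=[32 28 10 1]
t=5: x=[31.2643 26.6774 11.0993 1.9479] k=[34 24 9 2]
t=6: x=[32.7677 23.4826 9.9898 2.8259] k=[31 21 11 4]
t=7: x=[29.6846 20.9311 11.5669 4.9556] k=[33 19 14 8]
t=8: x=[31.3671 19.7412 14.2432 9.0720] k=[32 23 15 6]
t=9: x=[30.8021 23.0222 15.2536 7.2584] k=[28 21 17 8]
t=10: x=[26.8993 21.2012 16.9069 9.3540] k=[24 24 18 10]
t=11: x=[23.4874 23.3925 18.1839 11.3404] k=[24 20 16 10]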